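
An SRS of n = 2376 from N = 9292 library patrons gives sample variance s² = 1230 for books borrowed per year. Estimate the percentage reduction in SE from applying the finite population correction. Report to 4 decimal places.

f = n/N = 2376/9292 = 0.25570383.
SE_no-fpc = √(s²/n) = 0.71949758; SE_fpc = √((1−f)s²/n) = 0.62072928.
Ratio = √(1−f) = 0.86272601. Reduction = 100·(1 − 0.86272601) = 13.7274%.

13.7274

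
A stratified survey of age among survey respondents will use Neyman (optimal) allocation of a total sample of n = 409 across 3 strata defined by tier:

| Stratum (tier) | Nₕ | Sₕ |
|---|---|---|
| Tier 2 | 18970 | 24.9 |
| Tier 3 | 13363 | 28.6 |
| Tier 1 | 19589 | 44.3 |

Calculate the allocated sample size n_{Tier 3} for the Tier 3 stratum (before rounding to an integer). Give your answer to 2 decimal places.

90.76

Neyman allocation: nₕ = n·NₕSₕ / Σⱼ NⱼSⱼ.
Σ NⱼSⱼ = 18970·24.9 + 13363·28.6 + 19589·44.3 = 1.7223275 × 10^6.
n_{Tier 3} = 409·13363·28.6 / (1.7223275 × 10^6) = 90.76.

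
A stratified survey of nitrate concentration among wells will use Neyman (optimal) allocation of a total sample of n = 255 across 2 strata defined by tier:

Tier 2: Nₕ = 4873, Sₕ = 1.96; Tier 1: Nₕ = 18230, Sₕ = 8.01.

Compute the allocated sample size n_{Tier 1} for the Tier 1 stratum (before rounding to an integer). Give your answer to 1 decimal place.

239.3

Neyman allocation: nₕ = n·NₕSₕ / Σⱼ NⱼSⱼ.
Σ NⱼSⱼ = 4873·1.96 + 18230·8.01 = 155573.38.
n_{Tier 1} = 255·18230·8.01 / 155573.38 = 239.3.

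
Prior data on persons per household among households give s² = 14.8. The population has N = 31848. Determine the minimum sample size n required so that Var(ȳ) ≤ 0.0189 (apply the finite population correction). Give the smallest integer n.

Without fpc, n₀ = s²/D = 14.8/0.0189 = 783.0688.
With fpc, (1 − n/N)·s²/n ≤ D requires n ≥ n₀/(1 + n₀/N) = 783.0688/(1 + 783.0688/31848) = 764.2770.
Rounding up, n = 765.

765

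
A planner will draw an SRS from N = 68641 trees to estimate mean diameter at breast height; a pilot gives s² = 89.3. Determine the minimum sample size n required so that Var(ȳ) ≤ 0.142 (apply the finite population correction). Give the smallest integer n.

624

Without fpc, n₀ = s²/D = 89.3/0.142 = 628.8732.
With fpc, (1 − n/N)·s²/n ≤ D requires n ≥ n₀/(1 + n₀/N) = 628.8732/(1 + 628.8732/68641) = 623.1639.
Rounding up, n = 624.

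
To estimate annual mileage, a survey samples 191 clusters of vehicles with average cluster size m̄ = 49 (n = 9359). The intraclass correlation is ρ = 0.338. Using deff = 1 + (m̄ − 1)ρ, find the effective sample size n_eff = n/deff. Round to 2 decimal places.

deff = 1 + (49 − 1)·0.338 = 1 + 16.224 = 17.224.
n_eff = 9359 / 17.224 = 543.37.

543.37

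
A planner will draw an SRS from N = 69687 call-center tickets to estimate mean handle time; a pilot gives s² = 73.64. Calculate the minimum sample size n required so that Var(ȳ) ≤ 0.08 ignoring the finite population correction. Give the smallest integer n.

921

Without fpc, n₀ = s²/D = 73.64/0.08 = 920.5000.
Rounding up, n = 921.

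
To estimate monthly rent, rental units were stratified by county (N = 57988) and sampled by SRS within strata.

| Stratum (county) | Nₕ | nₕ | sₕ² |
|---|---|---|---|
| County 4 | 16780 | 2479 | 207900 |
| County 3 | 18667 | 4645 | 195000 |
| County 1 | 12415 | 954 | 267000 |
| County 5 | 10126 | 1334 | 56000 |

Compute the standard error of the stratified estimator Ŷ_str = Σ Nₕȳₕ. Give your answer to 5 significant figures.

273260

Var(Ŷ_str) = Σₕ Nₕ²(1 − fₕ)sₕ²/nₕ.
County 4: 16780²·(1 − 2479/16780)·207900/2479 = 2.012502 × 10^10.
County 3: 18667²·(1 − 4645/18667)·195000/4645 = 1.0988373 × 10^10.
County 1: 12415²·(1 − 954/12415)·267000/954 = 3.982283 × 10^10.
County 5: 10126²·(1 − 1334/10126)·56000/1334 = 3.7372986 × 10^9.
Sum = 7.4673522 × 10^10.
SE = √(7.4673522 × 10^10) = 273260.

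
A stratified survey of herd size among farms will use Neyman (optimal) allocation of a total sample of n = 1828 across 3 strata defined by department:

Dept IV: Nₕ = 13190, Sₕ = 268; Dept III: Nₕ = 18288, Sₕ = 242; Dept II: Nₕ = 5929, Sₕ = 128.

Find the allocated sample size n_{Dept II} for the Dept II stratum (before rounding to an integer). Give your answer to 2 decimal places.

159.10

Neyman allocation: nₕ = n·NₕSₕ / Σⱼ NⱼSⱼ.
Σ NⱼSⱼ = 13190·268 + 18288·242 + 5929·128 = 8.719528 × 10^6.
n_{Dept II} = 1828·5929·128 / (8.719528 × 10^6) = 159.10.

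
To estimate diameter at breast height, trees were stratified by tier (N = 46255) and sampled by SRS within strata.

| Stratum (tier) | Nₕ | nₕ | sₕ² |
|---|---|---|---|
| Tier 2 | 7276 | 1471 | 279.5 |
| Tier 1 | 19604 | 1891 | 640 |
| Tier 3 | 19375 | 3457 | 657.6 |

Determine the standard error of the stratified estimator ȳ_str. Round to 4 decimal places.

0.2934

Var(ȳ_str) = Σₕ Wₕ²(1 − fₕ)sₕ²/nₕ with Wₕ = Nₕ/N, N = 46255.
Tier 2: Wₕ = 0.15730191; term = 0.15730191²·(1 − 0.20217152)·279.5/1471 = 0.0037509967.
Tier 1: Wₕ = 0.42382445; term = 0.42382445²·(1 − 0.09645991)·640/1891 = 0.054929784.
Tier 3: Wₕ = 0.41887364; term = 0.41887364²·(1 − 0.17842581)·657.6/3457 = 0.027420493.
Sum = 0.086101274.
SE = √(0.086101274) = 0.2934.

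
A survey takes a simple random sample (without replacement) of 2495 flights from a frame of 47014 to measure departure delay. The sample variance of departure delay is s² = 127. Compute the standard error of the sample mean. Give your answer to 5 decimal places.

0.21955

Under SRS without replacement, Var(ȳ) = (1 − f)·s²/n with f = n/N = 2495/47014 = 0.05306930.
Var(ȳ) = (1 − 0.05306930)·127/2495 = 0.94693070·0.050901804 = 0.048200481.
SE(ȳ) = √(0.048200481) = 0.21955.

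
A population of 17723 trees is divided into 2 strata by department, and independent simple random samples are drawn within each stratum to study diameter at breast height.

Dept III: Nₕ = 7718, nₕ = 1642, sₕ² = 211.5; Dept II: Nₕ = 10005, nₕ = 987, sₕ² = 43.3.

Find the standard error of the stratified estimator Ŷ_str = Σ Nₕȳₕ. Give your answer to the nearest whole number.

3162

Var(Ŷ_str) = Σₕ Nₕ²(1 − fₕ)sₕ²/nₕ.
Dept III: 7718²·(1 − 1642/7718)·211.5/1642 = 6.0403174 × 10^6.
Dept II: 10005²·(1 − 987/10005)·43.3/987 = 3.958203 × 10^6.
Sum = 9.9985204 × 10^6.
SE = √(9.9985204 × 10^6) = 3162.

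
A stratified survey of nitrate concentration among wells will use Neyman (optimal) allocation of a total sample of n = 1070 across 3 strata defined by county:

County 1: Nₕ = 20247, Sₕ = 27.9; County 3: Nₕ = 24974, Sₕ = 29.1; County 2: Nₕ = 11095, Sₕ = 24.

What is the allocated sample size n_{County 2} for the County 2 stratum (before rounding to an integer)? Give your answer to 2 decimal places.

Neyman allocation: nₕ = n·NₕSₕ / Σⱼ NⱼSⱼ.
Σ NⱼSⱼ = 20247·27.9 + 24974·29.1 + 11095·24 = 1.5579147 × 10^6.
n_{County 2} = 1070·11095·24 / (1.5579147 × 10^6) = 182.89.

182.89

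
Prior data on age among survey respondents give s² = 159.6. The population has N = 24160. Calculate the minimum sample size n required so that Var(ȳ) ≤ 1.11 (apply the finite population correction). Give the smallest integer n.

Without fpc, n₀ = s²/D = 159.6/1.11 = 143.7838.
With fpc, (1 − n/N)·s²/n ≤ D requires n ≥ n₀/(1 + n₀/N) = 143.7838/(1 + 143.7838/24160) = 142.9332.
Rounding up, n = 143.

143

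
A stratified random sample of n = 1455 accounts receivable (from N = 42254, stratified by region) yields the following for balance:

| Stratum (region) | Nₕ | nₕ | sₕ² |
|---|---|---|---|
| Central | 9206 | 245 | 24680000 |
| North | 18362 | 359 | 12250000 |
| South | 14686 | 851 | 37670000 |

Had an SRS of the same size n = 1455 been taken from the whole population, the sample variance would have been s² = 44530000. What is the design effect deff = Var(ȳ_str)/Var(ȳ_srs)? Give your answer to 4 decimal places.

0.5418

Var(ȳ_str) = Σ Wₕ²(1−fₕ)sₕ²/nₕ with Wₕ = Nₕ/42254:
  Central: (9206/42254)²·(1−245/9206)·24680000/245 = 4654.4767
  North: (18362/42254)²·(1−359/18362)·12250000/359 = 6317.8724
  South: (14686/42254)²·(1−851/14686)·37670000/851 = 5037.4772
  → Var(ȳ_str) = 16009.826.
Var(ȳ_srs) = (1 − 1455/42254)·44530000/1455 = 29550.946.
deff = 16009.826 / 29550.946 = 0.5418.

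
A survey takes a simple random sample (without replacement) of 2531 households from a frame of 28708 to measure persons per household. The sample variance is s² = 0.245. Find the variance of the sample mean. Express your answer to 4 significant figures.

Under SRS without replacement, Var(ȳ) = (1 − f)·s²/n with f = n/N = 2531/28708 = 0.08816358.
Var(ȳ) = (1 − 0.08816358)·0.245/2531 = 0.91183642·9.6799684 × 10^-5 = 8.8265477 × 10^-5.

8.827 × 10^-5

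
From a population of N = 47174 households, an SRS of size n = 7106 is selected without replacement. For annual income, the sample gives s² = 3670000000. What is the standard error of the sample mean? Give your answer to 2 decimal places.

Under SRS without replacement, Var(ȳ) = (1 − f)·s²/n with f = n/N = 7106/47174 = 0.15063382.
Var(ȳ) = (1 − 0.15063382)·3670000000/7106 = 0.84936618·516464.96 = 438667.87.
SE(ȳ) = √(438667.87) = 662.32.

662.32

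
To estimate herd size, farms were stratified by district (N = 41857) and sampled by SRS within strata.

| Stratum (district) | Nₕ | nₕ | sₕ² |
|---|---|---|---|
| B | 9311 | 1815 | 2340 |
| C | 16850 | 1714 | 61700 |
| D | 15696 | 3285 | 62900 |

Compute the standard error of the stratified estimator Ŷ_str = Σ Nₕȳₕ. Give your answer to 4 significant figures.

114000

Var(Ŷ_str) = Σₕ Nₕ²(1 − fₕ)sₕ²/nₕ.
B: 9311²·(1 − 1815/9311)·2340/1815 = 8.9983966 × 10^7.
C: 16850²·(1 − 1714/16850)·61700/1714 = 9.1809024 × 10^9.
D: 15696²·(1 − 3285/15696)·62900/3285 = 3.7300189 × 10^9.
Sum = 1.3000905 × 10^10.
SE = √(1.3000905 × 10^10) = 114000.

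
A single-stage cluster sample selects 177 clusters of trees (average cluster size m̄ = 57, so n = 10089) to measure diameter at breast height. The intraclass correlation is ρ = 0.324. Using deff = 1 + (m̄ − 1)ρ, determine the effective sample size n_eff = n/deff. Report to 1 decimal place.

527.0

deff = 1 + (57 − 1)·0.324 = 1 + 18.144 = 19.144.
n_eff = 10089 / 19.144 = 527.0.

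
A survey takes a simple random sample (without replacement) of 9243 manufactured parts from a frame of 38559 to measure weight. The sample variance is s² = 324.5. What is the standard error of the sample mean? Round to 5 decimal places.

0.16338

Under SRS without replacement, Var(ȳ) = (1 − f)·s²/n with f = n/N = 9243/38559 = 0.23971057.
Var(ȳ) = (1 − 0.23971057)·324.5/9243 = 0.76028943·0.035107649 = 0.026691974.
SE(ȳ) = √(0.026691974) = 0.16338.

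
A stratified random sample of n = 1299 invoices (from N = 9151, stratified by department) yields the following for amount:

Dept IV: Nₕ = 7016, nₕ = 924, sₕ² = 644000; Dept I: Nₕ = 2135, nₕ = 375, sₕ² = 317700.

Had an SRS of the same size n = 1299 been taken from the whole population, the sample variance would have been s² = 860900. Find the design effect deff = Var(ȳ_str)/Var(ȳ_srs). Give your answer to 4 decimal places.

0.6924

Var(ȳ_str) = Σ Wₕ²(1−fₕ)sₕ²/nₕ with Wₕ = Nₕ/9151:
  Dept IV: (7016/9151)²·(1−924/7016)·644000/924 = 355.73472
  Dept I: (2135/9151)²·(1−375/2135)·317700/375 = 38.015384
  → Var(ȳ_str) = 393.7501.
Var(ȳ_srs) = (1 − 1299/9151)·860900/1299 = 568.66342.
deff = 393.7501 / 568.66342 = 0.6924.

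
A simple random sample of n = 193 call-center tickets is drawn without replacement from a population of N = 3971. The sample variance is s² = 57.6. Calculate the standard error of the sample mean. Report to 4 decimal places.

0.5329

Under SRS without replacement, Var(ȳ) = (1 − f)·s²/n with f = n/N = 193/3971 = 0.04860237.
Var(ȳ) = (1 − 0.04860237)·57.6/193 = 0.95139763·0.2984456 = 0.28394043.
SE(ȳ) = √(0.28394043) = 0.5329.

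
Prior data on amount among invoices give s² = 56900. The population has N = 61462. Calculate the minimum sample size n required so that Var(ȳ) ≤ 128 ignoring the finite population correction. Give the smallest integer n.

Without fpc, n₀ = s²/D = 56900/128 = 444.5312.
Rounding up, n = 445.

445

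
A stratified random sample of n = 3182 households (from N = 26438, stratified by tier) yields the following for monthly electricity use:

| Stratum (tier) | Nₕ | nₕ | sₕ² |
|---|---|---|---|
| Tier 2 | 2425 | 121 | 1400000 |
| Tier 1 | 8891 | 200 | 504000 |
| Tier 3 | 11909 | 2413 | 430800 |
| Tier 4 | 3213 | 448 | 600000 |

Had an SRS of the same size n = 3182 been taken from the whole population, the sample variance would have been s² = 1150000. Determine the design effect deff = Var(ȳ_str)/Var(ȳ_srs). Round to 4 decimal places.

1.3116

Var(ȳ_str) = Σ Wₕ²(1−fₕ)sₕ²/nₕ with Wₕ = Nₕ/26438:
  Tier 2: (2425/26438)²·(1−121/2425)·1400000/121 = 92.486786
  Tier 1: (8891/26438)²·(1−200/8891)·504000/200 = 278.58883
  Tier 3: (11909/26438)²·(1−2413/11909)·430800/2413 = 28.88532
  Tier 4: (3213/26438)²·(1−448/3213)·600000/448 = 17.022443
  → Var(ȳ_str) = 416.98338.
Var(ȳ_srs) = (1 − 3182/26438)·1150000/3182 = 317.90992.
deff = 416.98338 / 317.90992 = 1.3116.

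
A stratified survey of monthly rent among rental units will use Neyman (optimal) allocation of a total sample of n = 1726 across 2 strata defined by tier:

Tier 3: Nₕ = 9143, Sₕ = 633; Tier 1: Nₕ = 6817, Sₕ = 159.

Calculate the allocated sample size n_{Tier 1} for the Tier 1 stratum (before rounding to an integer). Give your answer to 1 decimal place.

272.3

Neyman allocation: nₕ = n·NₕSₕ / Σⱼ NⱼSⱼ.
Σ NⱼSⱼ = 9143·633 + 6817·159 = 6.871422 × 10^6.
n_{Tier 1} = 1726·6817·159 / (6.871422 × 10^6) = 272.3.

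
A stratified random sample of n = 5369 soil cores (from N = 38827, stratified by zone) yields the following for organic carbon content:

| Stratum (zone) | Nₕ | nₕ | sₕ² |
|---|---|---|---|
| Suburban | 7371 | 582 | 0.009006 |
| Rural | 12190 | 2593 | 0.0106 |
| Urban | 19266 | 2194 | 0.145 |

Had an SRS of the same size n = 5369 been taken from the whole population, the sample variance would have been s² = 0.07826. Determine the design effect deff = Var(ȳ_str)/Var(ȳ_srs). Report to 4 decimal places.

1.2141

Var(ȳ_str) = Σ Wₕ²(1−fₕ)sₕ²/nₕ with Wₕ = Nₕ/38827:
  Suburban: (7371/38827)²·(1−582/7371)·0.009006/582 = 5.1365735 × 10^-7
  Rural: (12190/38827)²·(1−2593/12190)·0.0106/2593 = 3.1723046 × 10^-7
  Urban: (19266/38827)²·(1−2194/19266)·0.145/2194 = 1.441915 × 10^-5
  → Var(ȳ_str) = 1.5250038 × 10^-5.
Var(ȳ_srs) = (1 − 5369/38827)·0.07826/5369 = 1.2560663 × 10^-5.
deff = (1.5250038 × 10^-5) / (1.2560663 × 10^-5) = 1.2141.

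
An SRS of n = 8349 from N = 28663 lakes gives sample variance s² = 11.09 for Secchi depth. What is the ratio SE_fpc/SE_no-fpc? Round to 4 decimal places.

f = n/N = 8349/28663 = 0.29128144.
SE_no-fpc = √(s²/n) = 0.036445889; SE_fpc = √((1−f)s²/n) = 0.030682126.
Ratio = √(1−f) = 0.84185424.

0.8419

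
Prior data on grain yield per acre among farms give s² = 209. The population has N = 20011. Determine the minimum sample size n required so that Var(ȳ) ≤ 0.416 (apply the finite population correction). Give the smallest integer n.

491

Without fpc, n₀ = s²/D = 209/0.416 = 502.4038.
With fpc, (1 − n/N)·s²/n ≤ D requires n ≥ n₀/(1 + n₀/N) = 502.4038/(1 + 502.4038/20011) = 490.0992.
Rounding up, n = 491.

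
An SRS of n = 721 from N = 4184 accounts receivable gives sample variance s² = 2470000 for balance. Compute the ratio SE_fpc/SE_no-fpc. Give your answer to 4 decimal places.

0.9098

f = n/N = 721/4184 = 0.17232314.
SE_no-fpc = √(s²/n) = 58.530313; SE_fpc = √((1−f)s²/n) = 53.248975.
Ratio = √(1−f) = 0.90976748.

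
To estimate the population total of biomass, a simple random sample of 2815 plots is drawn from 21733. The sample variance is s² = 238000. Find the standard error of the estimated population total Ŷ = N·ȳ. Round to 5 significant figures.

Var(Ŷ) = N²·Var(ȳ) = N²·(1 − n/N)·s²/n.
f = 2815/21733 = 0.12952653; Var(ȳ) = 0.87047347·238000/2815 = 73.595981.
Var(Ŷ) = 21733² · 73.595981 = 3.4761096 × 10^10.
SE(Ŷ) = √(3.4761096 × 10^10) = 186440.

186440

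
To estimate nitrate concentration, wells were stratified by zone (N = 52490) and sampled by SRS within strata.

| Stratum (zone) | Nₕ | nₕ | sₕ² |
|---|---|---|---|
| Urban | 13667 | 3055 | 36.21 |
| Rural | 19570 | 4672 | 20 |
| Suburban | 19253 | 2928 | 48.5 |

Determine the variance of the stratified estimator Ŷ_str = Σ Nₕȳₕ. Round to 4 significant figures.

8.173 × 10^6

Var(Ŷ_str) = Σₕ Nₕ²(1 − fₕ)sₕ²/nₕ.
Urban: 13667²·(1 − 3055/13667)·36.21/3055 = 1.719047 × 10^6.
Rural: 19570²·(1 − 4672/19570)·20/4672 = 1.2480902 × 10^6.
Suburban: 19253²·(1 − 2928/19253)·48.5/2928 = 5.206217 × 10^6.
Sum = 8.1733542 × 10^6.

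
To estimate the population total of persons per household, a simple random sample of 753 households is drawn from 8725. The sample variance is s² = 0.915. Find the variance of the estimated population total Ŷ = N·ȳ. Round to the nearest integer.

Var(Ŷ) = N²·Var(ȳ) = N²·(1 − n/N)·s²/n.
f = 753/8725 = 0.08630372; Var(ȳ) = 0.91369628·0.915/753 = 0.0011102684.
Var(Ŷ) = 8725² · 0.0011102684 = 84519.876.

84520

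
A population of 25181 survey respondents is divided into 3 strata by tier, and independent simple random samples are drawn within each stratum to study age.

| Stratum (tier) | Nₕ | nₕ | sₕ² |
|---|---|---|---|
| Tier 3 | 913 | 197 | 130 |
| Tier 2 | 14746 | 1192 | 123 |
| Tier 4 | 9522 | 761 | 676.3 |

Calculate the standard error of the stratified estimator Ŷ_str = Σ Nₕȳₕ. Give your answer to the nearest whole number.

9757

Var(Ŷ_str) = Σₕ Nₕ²(1 − fₕ)sₕ²/nₕ.
Tier 3: 913²·(1 − 197/913)·130/197 = 431380.91.
Tier 2: 14746²·(1 − 1192/14746)·123/1192 = 2.0623889 × 10^7.
Tier 4: 9522²·(1 − 761/9522)·676.3/761 = 7.413727 × 10^7.
Sum = 9.519254 × 10^7.
SE = √(9.519254 × 10^7) = 9757.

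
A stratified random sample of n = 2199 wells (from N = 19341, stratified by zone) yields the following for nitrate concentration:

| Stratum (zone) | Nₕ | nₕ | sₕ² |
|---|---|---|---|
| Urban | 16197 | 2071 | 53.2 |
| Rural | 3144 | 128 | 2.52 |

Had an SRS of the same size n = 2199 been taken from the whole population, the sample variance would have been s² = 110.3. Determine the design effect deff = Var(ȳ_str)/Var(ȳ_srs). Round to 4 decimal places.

0.3646

Var(ȳ_str) = Σ Wₕ²(1−fₕ)sₕ²/nₕ with Wₕ = Nₕ/19341:
  Urban: (16197/19341)²·(1−2071/16197)·53.2/2071 = 0.015711855
  Rural: (3144/19341)²·(1−128/3144)·2.52/128 = 4.9905291 × 10^-4
  → Var(ȳ_str) = 0.016210908.
Var(ȳ_srs) = (1 − 2199/19341)·110.3/2199 = 0.044456252.
deff = 0.016210908 / 0.044456252 = 0.3646.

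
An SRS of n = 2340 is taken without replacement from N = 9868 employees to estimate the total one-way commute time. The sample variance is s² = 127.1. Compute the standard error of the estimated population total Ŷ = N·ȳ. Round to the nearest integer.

Var(Ŷ) = N²·Var(ȳ) = N²·(1 − n/N)·s²/n.
f = 2340/9868 = 0.23713012; Var(ȳ) = 0.76286988·127.1/2340 = 0.041436223.
Var(Ŷ) = 9868² · 0.041436223 = 4.0349527 × 10^6.
SE(Ŷ) = √(4.0349527 × 10^6) = 2009.

2009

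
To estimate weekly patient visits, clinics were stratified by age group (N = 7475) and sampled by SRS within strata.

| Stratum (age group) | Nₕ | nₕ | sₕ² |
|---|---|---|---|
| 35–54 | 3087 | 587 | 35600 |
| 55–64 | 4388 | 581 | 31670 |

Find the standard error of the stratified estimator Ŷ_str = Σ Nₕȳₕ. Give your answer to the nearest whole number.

37130

Var(Ŷ_str) = Σₕ Nₕ²(1 − fₕ)sₕ²/nₕ.
35–54: 3087²·(1 − 587/3087)·35600/587 = 4.68046 × 10^8.
55–64: 4388²·(1 − 581/4388)·31670/581 = 9.1058696 × 10^8.
Sum = 1.378633 × 10^9.
SE = √(1.378633 × 10^9) = 37130.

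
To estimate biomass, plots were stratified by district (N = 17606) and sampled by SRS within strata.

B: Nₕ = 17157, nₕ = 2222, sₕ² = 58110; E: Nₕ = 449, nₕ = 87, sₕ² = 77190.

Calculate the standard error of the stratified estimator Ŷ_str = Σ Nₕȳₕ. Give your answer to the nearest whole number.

82737

Var(Ŷ_str) = Σₕ Nₕ²(1 − fₕ)sₕ²/nₕ.
B: 17157²·(1 − 2222/17157)·58110/2222 = 6.7012126 × 10^9.
E: 449²·(1 − 87/449)·77190/87 = 1.4421044 × 10^8.
Sum = 6.845423 × 10^9.
SE = √(6.845423 × 10^9) = 82737.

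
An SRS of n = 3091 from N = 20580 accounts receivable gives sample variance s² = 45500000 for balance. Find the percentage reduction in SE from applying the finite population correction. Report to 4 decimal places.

7.8151

f = n/N = 3091/20580 = 0.15019436.
SE_no-fpc = √(s²/n) = 121.32665; SE_fpc = √((1−f)s²/n) = 111.84485.
Ratio = √(1−f) = 0.92184903. Reduction = 100·(1 − 0.92184903) = 7.8151%.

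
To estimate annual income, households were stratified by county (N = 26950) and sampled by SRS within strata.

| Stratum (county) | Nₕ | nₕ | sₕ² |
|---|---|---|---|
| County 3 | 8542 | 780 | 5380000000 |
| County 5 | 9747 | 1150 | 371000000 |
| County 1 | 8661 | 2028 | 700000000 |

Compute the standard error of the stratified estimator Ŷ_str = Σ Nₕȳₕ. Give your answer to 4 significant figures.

2.245 × 10^7

Var(Ŷ_str) = Σₕ Nₕ²(1 − fₕ)sₕ²/nₕ.
County 3: 8542²·(1 − 780/8542)·5380000000/780 = 4.5732072 × 10^14.
County 5: 9747²·(1 − 1150/9747)·371000000/1150 = 2.7032982 × 10^13.
County 1: 8661²·(1 − 2028/8661)·700000000/2028 = 1.9829334 × 10^13.
Sum = 5.0418304 × 10^14.
SE = √(5.0418304 × 10^14) = 2.245 × 10^7.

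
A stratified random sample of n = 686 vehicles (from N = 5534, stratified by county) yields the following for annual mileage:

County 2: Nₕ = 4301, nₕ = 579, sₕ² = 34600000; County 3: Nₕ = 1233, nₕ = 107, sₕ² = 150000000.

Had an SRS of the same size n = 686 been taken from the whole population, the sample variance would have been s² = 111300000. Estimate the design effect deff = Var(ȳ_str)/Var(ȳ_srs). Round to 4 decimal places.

0.6669

Var(ȳ_str) = Σ Wₕ²(1−fₕ)sₕ²/nₕ with Wₕ = Nₕ/5534:
  County 2: (4301/5534)²·(1−579/4301)·34600000/579 = 31236.692
  County 3: (1233/5534)²·(1−107/1233)·150000000/107 = 63552.207
  → Var(ȳ_str) = 94788.899.
Var(ȳ_srs) = (1 − 686/5534)·111300000/686 = 142132.86.
deff = 94788.899 / 142132.86 = 0.6669.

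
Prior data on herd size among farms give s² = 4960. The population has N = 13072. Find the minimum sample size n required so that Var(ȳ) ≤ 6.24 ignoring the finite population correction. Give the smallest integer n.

795

Without fpc, n₀ = s²/D = 4960/6.24 = 794.8718.
Rounding up, n = 795.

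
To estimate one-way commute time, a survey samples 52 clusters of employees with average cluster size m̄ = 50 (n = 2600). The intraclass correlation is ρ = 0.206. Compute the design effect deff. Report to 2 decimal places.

11.09

deff = 1 + (50 − 1)·0.206 = 1 + 10.094 = 11.094.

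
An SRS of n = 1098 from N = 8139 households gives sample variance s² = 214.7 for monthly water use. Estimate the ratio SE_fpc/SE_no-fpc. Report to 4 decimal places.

0.9301

f = n/N = 1098/8139 = 0.13490601.
SE_no-fpc = √(s²/n) = 0.44219604; SE_fpc = √((1−f)s²/n) = 0.41128844.
Ratio = √(1−f) = 0.93010429.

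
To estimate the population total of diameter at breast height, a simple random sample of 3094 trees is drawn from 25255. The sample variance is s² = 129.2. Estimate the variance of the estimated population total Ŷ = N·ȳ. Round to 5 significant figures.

Var(Ŷ) = N²·Var(ȳ) = N²·(1 − n/N)·s²/n.
f = 3094/25255 = 0.12251039; Var(ȳ) = 0.87748961·129.2/3094 = 0.036642423.
Var(Ŷ) = 25255² · 0.036642423 = 2.3371088 × 10^7.

2.3371 × 10^7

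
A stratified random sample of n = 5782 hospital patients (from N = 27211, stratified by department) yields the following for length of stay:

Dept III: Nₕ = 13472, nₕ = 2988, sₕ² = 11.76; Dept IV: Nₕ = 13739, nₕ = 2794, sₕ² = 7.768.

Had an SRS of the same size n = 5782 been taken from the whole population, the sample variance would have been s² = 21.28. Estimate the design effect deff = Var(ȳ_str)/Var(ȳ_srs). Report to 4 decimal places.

Var(ȳ_str) = Σ Wₕ²(1−fₕ)sₕ²/nₕ with Wₕ = Nₕ/27211:
  Dept III: (13472/27211)²·(1−2988/13472)·11.76/2988 = 7.5075254 × 10^-4
  Dept IV: (13739/27211)²·(1−2794/13739)·7.768/2794 = 5.6463098 × 10^-4
  → Var(ȳ_str) = 0.0013153835.
Var(ȳ_srs) = (1 − 5782/27211)·21.28/5782 = 0.0028983507.
deff = 0.0013153835 / 0.0028983507 = 0.4538.

0.4538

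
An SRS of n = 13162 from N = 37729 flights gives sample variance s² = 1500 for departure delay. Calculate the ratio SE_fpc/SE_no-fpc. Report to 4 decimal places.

0.8069

f = n/N = 13162/37729 = 0.34885632.
SE_no-fpc = √(s²/n) = 0.3375862; SE_fpc = √((1−f)s²/n) = 0.27241003.
Ratio = √(1−f) = 0.80693474.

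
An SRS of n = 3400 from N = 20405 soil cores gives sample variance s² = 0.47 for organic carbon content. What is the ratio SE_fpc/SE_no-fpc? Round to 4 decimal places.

f = n/N = 3400/20405 = 0.16662583.
SE_no-fpc = √(s²/n) = 0.011757351; SE_fpc = √((1−f)s²/n) = 0.010733207.
Ratio = √(1−f) = 0.91289330.

0.9129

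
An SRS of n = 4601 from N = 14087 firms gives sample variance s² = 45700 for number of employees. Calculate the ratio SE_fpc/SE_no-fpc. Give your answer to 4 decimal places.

f = n/N = 4601/14087 = 0.32661319.
SE_no-fpc = √(s²/n) = 3.1516065; SE_fpc = √((1−f)s²/n) = 2.586213.
Ratio = √(1−f) = 0.82060149.

0.8206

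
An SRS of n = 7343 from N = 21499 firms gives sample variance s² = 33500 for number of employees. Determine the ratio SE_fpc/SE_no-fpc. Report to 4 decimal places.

0.8114

f = n/N = 7343/21499 = 0.34155077.
SE_no-fpc = √(s²/n) = 2.1359232; SE_fpc = √((1−f)s²/n) = 1.7331924.
Ratio = √(1−f) = 0.81144885.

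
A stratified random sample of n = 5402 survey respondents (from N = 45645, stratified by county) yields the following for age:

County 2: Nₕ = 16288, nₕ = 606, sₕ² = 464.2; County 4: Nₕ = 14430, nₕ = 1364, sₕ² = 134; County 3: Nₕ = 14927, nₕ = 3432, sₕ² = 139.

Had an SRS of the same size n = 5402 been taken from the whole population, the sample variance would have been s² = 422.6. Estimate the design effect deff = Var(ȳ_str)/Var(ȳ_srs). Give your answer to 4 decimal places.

1.5388

Var(ȳ_str) = Σ Wₕ²(1−fₕ)sₕ²/nₕ with Wₕ = Nₕ/45645:
  County 2: (16288/45645)²·(1−606/16288)·464.2/606 = 0.093910748
  County 4: (14430/45645)²·(1−1364/14430)·134/1364 = 0.0088902299
  County 3: (14927/45645)²·(1−3432/14927)·139/3432 = 0.0033355128
  → Var(ȳ_str) = 0.10613649.
Var(ȳ_srs) = (1 − 5402/45645)·422.6/5402 = 0.068971878.
deff = 0.10613649 / 0.068971878 = 1.5388.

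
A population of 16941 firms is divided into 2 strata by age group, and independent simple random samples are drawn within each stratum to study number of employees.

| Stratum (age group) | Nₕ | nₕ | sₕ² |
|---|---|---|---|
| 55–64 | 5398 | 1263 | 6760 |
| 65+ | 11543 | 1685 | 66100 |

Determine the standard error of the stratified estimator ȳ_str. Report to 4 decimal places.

3.9962

Var(ȳ_str) = Σₕ Wₕ²(1 − fₕ)sₕ²/nₕ with Wₕ = Nₕ/N, N = 16941.
55–64: Wₕ = 0.31863526; term = 0.31863526²·(1 − 0.23397555)·6760/1263 = 0.4162686.
65+: Wₕ = 0.68136474; term = 0.68136474²·(1 − 0.14597592)·66100/1685 = 15.553602.
Sum = 15.969871.
SE = √(15.969871) = 3.9962.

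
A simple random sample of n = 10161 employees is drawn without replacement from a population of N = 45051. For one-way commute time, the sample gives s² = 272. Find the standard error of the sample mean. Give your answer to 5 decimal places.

Under SRS without replacement, Var(ȳ) = (1 − f)·s²/n with f = n/N = 10161/45051 = 0.22554438.
Var(ȳ) = (1 − 0.22554438)·272/10161 = 0.77445562·0.026769019 = 0.020731417.
SE(ȳ) = √(0.020731417) = 0.14398.

0.14398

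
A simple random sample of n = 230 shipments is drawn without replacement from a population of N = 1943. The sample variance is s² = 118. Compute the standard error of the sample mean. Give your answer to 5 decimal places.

0.67254

Under SRS without replacement, Var(ȳ) = (1 − f)·s²/n with f = n/N = 230/1943 = 0.11837365.
Var(ȳ) = (1 − 0.11837365)·118/230 = 0.88162635·0.51304348 = 0.45231265.
SE(ȳ) = √(0.45231265) = 0.67254.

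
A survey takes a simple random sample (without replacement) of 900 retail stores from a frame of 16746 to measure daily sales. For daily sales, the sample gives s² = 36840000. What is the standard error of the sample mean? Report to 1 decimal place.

Under SRS without replacement, Var(ȳ) = (1 − f)·s²/n with f = n/N = 900/16746 = 0.05374418.
Var(ȳ) = (1 − 0.05374418)·36840000/900 = 0.94625582·40933.333 = 38733.405.
SE(ȳ) = √(38733.405) = 196.8.

196.8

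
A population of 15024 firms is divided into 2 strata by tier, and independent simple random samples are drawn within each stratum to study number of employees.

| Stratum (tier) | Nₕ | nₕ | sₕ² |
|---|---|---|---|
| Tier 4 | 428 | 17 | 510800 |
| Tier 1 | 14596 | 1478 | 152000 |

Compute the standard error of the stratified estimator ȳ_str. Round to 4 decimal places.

10.5192

Var(ȳ_str) = Σₕ Wₕ²(1 − fₕ)sₕ²/nₕ with Wₕ = Nₕ/N, N = 15024.
Tier 4: Wₕ = 0.02848775; term = 0.02848775²·(1 − 0.03971963)·510800/17 = 23.416199.
Tier 1: Wₕ = 0.97151225; term = 0.97151225²·(1 − 0.10126062)·152000/1478 = 87.236752.
Sum = 110.65295.
SE = √(110.65295) = 10.5192.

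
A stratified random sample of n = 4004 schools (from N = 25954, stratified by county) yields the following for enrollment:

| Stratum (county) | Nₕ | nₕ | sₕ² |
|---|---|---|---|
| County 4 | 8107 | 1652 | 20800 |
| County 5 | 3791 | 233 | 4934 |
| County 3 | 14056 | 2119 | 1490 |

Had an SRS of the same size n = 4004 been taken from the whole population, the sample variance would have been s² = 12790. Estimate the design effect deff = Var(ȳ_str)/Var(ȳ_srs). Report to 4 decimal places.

0.5839

Var(ȳ_str) = Σ Wₕ²(1−fₕ)sₕ²/nₕ with Wₕ = Nₕ/25954:
  County 4: (8107/25954)²·(1−1652/8107)·20800/1652 = 0.97814021
  County 5: (3791/25954)²·(1−233/3791)·4934/233 = 0.42402782
  County 3: (14056/25954)²·(1−2119/14056)·1490/2119 = 0.17514738
  → Var(ȳ_str) = 1.5773154.
Var(ȳ_srs) = (1 − 4004/25954)·12790/4004 = 2.7015107.
deff = 1.5773154 / 2.7015107 = 0.5839.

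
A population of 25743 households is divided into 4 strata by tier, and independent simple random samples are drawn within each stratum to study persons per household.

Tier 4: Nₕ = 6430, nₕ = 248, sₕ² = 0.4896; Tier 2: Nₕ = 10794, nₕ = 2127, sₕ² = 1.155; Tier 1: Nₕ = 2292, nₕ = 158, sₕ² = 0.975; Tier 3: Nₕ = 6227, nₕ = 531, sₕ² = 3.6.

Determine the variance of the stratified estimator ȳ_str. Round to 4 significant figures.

6.035 × 10^-4

Var(ȳ_str) = Σₕ Wₕ²(1 − fₕ)sₕ²/nₕ with Wₕ = Nₕ/N, N = 25743.
Tier 4: Wₕ = 0.24977664; term = 0.24977664²·(1 − 0.03856921)·0.4896/248 = 1.1841627 × 10^-4.
Tier 2: Wₕ = 0.41929845; term = 0.41929845²·(1 − 0.19705392)·1.155/2127 = 7.6656218 × 10^-5.
Tier 1: Wₕ = 0.08903391; term = 0.08903391²·(1 − 0.06893543)·0.975/158 = 4.5544742 × 10^-5.
Tier 3: Wₕ = 0.24189100; term = 0.24189100²·(1 − 0.08527381)·3.6/531 = 3.6285951 × 10^-4.
Sum = 6.0347674 × 10^-4.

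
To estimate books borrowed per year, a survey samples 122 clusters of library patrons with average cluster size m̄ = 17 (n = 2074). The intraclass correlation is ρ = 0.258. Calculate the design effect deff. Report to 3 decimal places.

5.128

deff = 1 + (17 − 1)·0.258 = 1 + 4.128 = 5.128.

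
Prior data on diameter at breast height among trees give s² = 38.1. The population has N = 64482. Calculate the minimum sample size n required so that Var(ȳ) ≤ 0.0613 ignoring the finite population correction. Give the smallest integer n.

Without fpc, n₀ = s²/D = 38.1/0.0613 = 621.5334.
Rounding up, n = 622.

622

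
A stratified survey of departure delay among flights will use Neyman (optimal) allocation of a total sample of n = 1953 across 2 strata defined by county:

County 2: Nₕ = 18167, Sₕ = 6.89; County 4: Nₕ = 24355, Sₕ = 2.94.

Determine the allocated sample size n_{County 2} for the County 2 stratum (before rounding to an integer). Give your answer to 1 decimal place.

Neyman allocation: nₕ = n·NₕSₕ / Σⱼ NⱼSⱼ.
Σ NⱼSⱼ = 18167·6.89 + 24355·2.94 = 196774.33.
n_{County 2} = 1953·18167·6.89 / 196774.33 = 1242.3.

1242.3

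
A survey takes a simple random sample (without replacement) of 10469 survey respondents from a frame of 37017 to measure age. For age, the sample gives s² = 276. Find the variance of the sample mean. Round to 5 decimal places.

0.01891

Under SRS without replacement, Var(ȳ) = (1 − f)·s²/n with f = n/N = 10469/37017 = 0.28281600.
Var(ȳ) = (1 − 0.28281600)·276/10469 = 0.71718400·0.02636355 = 0.018907516.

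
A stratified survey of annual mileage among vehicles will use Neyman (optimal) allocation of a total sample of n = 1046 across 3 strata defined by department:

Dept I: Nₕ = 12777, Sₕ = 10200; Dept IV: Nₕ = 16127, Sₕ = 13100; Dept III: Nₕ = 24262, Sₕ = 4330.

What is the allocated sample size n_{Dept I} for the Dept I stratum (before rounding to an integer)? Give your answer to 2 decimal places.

305.21

Neyman allocation: nₕ = n·NₕSₕ / Σⱼ NⱼSⱼ.
Σ NⱼSⱼ = 12777·10200 + 16127·13100 + 24262·4330 = 4.4664356 × 10^8.
n_{Dept I} = 1046·12777·10200 / (4.4664356 × 10^8) = 305.21.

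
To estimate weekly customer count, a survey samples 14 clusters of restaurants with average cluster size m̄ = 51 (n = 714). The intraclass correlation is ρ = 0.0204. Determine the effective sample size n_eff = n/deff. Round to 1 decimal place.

353.5

deff = 1 + (51 − 1)·0.0204 = 1 + 1.02 = 2.02.
n_eff = 714 / 2.02 = 353.5.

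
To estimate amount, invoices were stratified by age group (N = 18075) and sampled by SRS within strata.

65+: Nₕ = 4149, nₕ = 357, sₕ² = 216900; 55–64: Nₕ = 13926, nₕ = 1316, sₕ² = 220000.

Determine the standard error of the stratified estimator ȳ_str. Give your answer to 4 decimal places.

Var(ȳ_str) = Σₕ Wₕ²(1 − fₕ)sₕ²/nₕ with Wₕ = Nₕ/N, N = 18075.
65+: Wₕ = 0.22954357; term = 0.22954357²·(1 − 0.08604483)·216900/357 = 29.258125.
55–64: Wₕ = 0.77045643; term = 0.77045643²·(1 − 0.09449950)·220000/1316 = 89.856947.
Sum = 119.11507.
SE = √(119.11507) = 10.9140.

10.9140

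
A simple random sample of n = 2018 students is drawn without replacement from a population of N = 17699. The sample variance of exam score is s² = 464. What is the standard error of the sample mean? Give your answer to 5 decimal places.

0.45135

Under SRS without replacement, Var(ȳ) = (1 − f)·s²/n with f = n/N = 2018/17699 = 0.11401774.
Var(ȳ) = (1 − 0.11401774)·464/2018 = 0.88598226·0.22993062 = 0.20371445.
SE(ȳ) = √(0.20371445) = 0.45135.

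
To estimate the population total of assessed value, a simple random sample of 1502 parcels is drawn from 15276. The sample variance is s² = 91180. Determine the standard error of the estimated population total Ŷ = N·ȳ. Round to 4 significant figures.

Var(Ŷ) = N²·Var(ȳ) = N²·(1 − n/N)·s²/n.
f = 1502/15276 = 0.09832417; Var(ȳ) = 0.90167583·91180/1502 = 54.736886.
Var(Ŷ) = 15276² · 54.736886 = 1.277319 × 10^10.
SE(Ŷ) = √(1.277319 × 10^10) = 113000.

113000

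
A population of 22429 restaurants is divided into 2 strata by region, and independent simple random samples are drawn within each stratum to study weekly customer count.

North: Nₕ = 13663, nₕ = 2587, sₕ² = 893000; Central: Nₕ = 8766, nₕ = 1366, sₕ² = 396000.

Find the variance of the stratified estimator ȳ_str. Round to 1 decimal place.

141.2

Var(ȳ_str) = Σₕ Wₕ²(1 − fₕ)sₕ²/nₕ with Wₕ = Nₕ/N, N = 22429.
North: Wₕ = 0.60916670; term = 0.60916670²·(1 − 0.18934348)·893000/2587 = 103.83989.
Central: Wₕ = 0.39083330; term = 0.39083330²·(1 − 0.15582934)·396000/1366 = 37.381597.
Sum = 141.22149.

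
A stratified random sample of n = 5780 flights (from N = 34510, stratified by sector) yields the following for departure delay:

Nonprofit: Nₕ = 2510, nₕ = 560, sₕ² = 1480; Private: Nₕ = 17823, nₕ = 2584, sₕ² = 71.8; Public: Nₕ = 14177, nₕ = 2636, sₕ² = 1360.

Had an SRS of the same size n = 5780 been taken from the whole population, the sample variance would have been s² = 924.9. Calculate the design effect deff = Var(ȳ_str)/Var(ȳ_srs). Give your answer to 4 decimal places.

Var(ȳ_str) = Σ Wₕ²(1−fₕ)sₕ²/nₕ with Wₕ = Nₕ/34510:
  Nonprofit: (2510/34510)²·(1−560/2510)·1480/560 = 0.010861557
  Private: (17823/34510)²·(1−2584/17823)·71.8/2584 = 0.0063369356
  Public: (14177/34510)²·(1−2636/14177)·1360/2636 = 0.070881249
  → Var(ȳ_str) = 0.088079742.
Var(ȳ_srs) = (1 − 5780/34510)·924.9/5780 = 0.13321637.
deff = 0.088079742 / 0.13321637 = 0.6612.

0.6612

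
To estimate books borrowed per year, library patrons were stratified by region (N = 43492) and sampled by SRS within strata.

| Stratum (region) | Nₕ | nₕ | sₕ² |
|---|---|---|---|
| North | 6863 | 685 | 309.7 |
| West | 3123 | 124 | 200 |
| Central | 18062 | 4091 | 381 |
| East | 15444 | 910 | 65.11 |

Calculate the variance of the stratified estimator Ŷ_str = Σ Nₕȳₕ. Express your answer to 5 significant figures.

7.3837 × 10^7

Var(Ŷ_str) = Σₕ Nₕ²(1 − fₕ)sₕ²/nₕ.
North: 6863²·(1 − 685/6863)·309.7/685 = 1.9169577 × 10^7.
West: 3123²·(1 − 124/3123)·200/124 = 1.5106253 × 10^7.
Central: 18062²·(1 − 4091/18062)·381/4091 = 2.3501134 × 10^7.
East: 15444²·(1 − 910/15444)·65.11/910 = 1.6060211 × 10^7.
Sum = 7.3837175 × 10^7.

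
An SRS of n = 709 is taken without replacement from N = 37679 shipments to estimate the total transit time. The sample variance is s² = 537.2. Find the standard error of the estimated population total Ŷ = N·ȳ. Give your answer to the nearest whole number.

Var(Ŷ) = N²·Var(ȳ) = N²·(1 − n/N)·s²/n.
f = 709/37679 = 0.01881685; Var(ȳ) = 0.98118315·537.2/709 = 0.7434296.
Var(Ŷ) = 37679² · 0.7434296 = 1.0554522 × 10^9.
SE(Ŷ) = √(1.0554522 × 10^9) = 32488.

32488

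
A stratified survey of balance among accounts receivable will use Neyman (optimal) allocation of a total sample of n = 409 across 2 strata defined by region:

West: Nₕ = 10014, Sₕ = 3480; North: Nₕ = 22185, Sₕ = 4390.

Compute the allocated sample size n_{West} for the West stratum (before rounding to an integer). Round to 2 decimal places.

107.78

Neyman allocation: nₕ = n·NₕSₕ / Σⱼ NⱼSⱼ.
Σ NⱼSⱼ = 10014·3480 + 22185·4390 = 1.3224087 × 10^8.
n_{West} = 409·10014·3480 / (1.3224087 × 10^8) = 107.78.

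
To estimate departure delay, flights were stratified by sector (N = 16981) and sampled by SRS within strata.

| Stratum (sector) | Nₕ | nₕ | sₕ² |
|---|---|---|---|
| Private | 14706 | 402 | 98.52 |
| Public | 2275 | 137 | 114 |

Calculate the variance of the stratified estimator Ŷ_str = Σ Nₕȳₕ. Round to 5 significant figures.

Var(Ŷ_str) = Σₕ Nₕ²(1 − fₕ)sₕ²/nₕ.
Private: 14706²·(1 − 402/14706)·98.52/402 = 5.1552581 × 10^7.
Public: 2275²·(1 − 137/2275)·114/137 = 4.0473745 × 10^6.
Sum = 5.5599956 × 10^7.

5.5600 × 10^7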